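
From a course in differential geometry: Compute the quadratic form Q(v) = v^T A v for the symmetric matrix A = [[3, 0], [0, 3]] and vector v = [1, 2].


First compute Av:
(Av)_1 = 3*1 + 0*2 = 3
(Av)_2 = 0*1 + 3*2 = 6
Av = [3, 6]
Then v^T (Av) = 1*3 + 2*6
= 3 + 12 = 15

15


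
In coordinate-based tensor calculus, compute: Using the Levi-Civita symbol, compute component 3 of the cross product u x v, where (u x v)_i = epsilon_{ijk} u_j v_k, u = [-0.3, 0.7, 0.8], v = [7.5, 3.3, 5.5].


(u x v)_3 = sum_{j,k} epsilon_{3jk} u_j v_k. Only permutations of (1,2,3) contribute; the two non-zero terms are:
eps_{312} u_1 v_2 = 1 * -0.3 * 3.3 = -0.99
eps_{321} u_2 v_1 = -1 * 0.7 * 7.5 = -5.25
(u x v)_3 = -6.24

-6.24


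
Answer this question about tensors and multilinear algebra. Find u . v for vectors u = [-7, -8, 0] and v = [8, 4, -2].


The inner product u . v = sum of u_i * v_i.
Term-by-term: -7 * 8, -8 * 4, 0 * -2
Products: -56, -32, 0
Sum = -56 + -32 + 0 = -88

-88


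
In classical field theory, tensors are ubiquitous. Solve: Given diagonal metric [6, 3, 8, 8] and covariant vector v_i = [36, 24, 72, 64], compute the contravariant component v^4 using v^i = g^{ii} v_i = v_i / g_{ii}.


To raise an index with a diagonal metric: v^i = v_i / g_{ii}.
For index 4: v_4 = 64, g_{44} = 8
v^4 = 64 / 8 = 8

8


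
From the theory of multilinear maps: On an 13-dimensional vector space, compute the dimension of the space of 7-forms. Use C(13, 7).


The dimension of the space of p-forms on an n-dimensional space is C(n, p).
n = 13, p = 7
C(13, 7) = 13! / (7! * 6!) = 1716

1716


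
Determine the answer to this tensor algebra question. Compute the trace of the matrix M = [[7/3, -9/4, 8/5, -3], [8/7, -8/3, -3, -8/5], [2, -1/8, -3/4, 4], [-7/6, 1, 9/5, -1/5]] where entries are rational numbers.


The trace is the sum of diagonal entries.
Diagonal: M[1,1] = 7/3, M[2,2] = -8/3, M[3,3] = -3/4, M[4,4] = -1/5
Tr(M) = 7/3 + -8/3 + -3/4 + -1/5
Computing step by step:
After adding M[1,1]: 7/3
After adding M[2,2]: -1/3
After adding M[3,3]: -13/12
After adding M[4,4]: -77/60
Tr(M) = -77/60

-77/60


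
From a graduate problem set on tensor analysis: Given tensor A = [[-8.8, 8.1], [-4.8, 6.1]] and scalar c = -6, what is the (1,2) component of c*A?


Scalar multiplication: (cA)_{ij} = c * A_{ij}.
c = -6
A_{12} = 8.1
(cA)_{12} = -6 * 8.1 = -48.6

-48.6


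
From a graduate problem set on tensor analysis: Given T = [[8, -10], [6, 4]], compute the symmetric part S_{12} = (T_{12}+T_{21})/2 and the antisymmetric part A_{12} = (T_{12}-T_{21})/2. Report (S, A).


T_{12} = -10
T_{21} = 6
S_{12} = (-10 + 6)/2 = -4/2 = -2
A_{12} = (-10 - 6)/2 = -16/2 = -8
Check: S + A = -2 + -8 = -10 = T_{12}.

(-2, -8)


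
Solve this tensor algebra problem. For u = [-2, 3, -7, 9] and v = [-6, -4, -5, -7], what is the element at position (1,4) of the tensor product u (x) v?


The outer product entry T_{ij} = u_i * v_j.
We need i=1, j=4.
u_1 = -2, v_4 = -7
T_{1,4} = -2 * -7 = 14

14


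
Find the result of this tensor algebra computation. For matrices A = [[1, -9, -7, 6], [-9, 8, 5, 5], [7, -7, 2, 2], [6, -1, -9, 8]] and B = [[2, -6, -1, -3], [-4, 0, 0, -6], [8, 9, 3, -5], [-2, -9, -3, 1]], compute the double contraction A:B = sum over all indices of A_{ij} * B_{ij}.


A:B = sum over all i,j of A_{ij} * B_{ij}.
Row 1: 1*2=2, -9*-6=54, -7*-1=7, 6*-3=-18 => row sum = 45
Row 2: -9*-4=36, 8*0=0, 5*0=0, 5*-6=-30 => row sum = 6
Row 3: 7*8=56, -7*9=-63, 2*3=6, 2*-5=-10 => row sum = -11
Row 4: 6*-2=-12, -1*-9=9, -9*-3=27, 8*1=8 => row sum = 32
Total = 45 + 6 + -11 + 32 = 72

72


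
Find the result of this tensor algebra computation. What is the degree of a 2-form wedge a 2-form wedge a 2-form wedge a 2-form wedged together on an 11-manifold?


The degree of a wedge product is the sum of the degrees of the individual forms.
Degrees: 2, 2, 2, 2
Total degree = 2 + 2 + 2 + 2 = 8

8


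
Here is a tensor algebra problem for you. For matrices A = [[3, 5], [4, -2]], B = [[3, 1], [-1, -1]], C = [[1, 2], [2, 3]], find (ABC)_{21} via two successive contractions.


(ABC)_{21} = sum_m (AB)_{2m} C_{m1}. First compute row 2 of AB.
(AB)_{21} = 4*3 + -2*-1 = 14
(AB)_{22} = 4*1 + -2*-1 = 6
Now contract with column 1 of C:
(AB)_{21} * C_{11} = 14 * 1 = 14
(AB)_{22} * C_{21} = 6 * 2 = 12
(ABC)_{21} = 14 + 12 = 26

26


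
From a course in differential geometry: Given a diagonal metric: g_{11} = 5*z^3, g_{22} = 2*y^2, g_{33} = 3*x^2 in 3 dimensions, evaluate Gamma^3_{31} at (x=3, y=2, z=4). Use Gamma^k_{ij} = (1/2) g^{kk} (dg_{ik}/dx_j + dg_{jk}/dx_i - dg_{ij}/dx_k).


For a diagonal metric, Gamma^k_{ij} = (1/2) g^{kk} (dg_{ik}/dx_j + dg_{jk}/dx_i - dg_{ij}/dx_k).
The metric is diagonal, so g_{ab} = 0 for a != b.
At the given point: g_{11} = 320, g_{22} = 8, g_{33} = 27
g^{33} = 1/27
dg_{33}/dx_1 = dg_{33}/dx_1 = 18
dg_{13}/dx_3 = 0 (off-diagonal)
dg_{31}/dx_3 = 0 (off-diagonal)
Numerator = 18 + 0 - 0 = 18
Gamma^3_{31} = 18 / (2 * 27) = 1/3

1/3


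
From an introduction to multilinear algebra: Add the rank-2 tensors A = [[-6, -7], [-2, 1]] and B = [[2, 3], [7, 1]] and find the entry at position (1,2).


Tensor addition is component-wise: (A + B)_{ij} = A_{ij} + B_{ij}.
A_{12} = -7
B_{12} = 3
(A + B)_{12} = -7 + 3 = -4

-4


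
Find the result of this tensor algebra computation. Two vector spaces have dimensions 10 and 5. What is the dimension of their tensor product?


The dimension of a tensor product is the product of dimensions.
dim(V) = 10, dim(W) = 5
dim(V (x) W) = 10 * 5 = 50

50


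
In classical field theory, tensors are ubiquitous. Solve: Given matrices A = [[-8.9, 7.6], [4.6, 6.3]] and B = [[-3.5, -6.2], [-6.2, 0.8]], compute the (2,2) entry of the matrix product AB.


(AB)_{ij} = sum_k A_{ik} B_{kj}.
For i=2, j=2:
A_{21} * B_{12} = 4.6 * -6.2 = -28.52
A_{22} * B_{22} = 6.3 * 0.8 = 5.04
Sum = -28.52 + 5.04 = -23.48

-23.48


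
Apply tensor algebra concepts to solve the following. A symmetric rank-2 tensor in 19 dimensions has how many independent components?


A symmetric rank-2 tensor in d dimensions has d(d+1)/2 independent components.
d = 19
d(d+1)/2 = 19 * 20 / 2 = 380 / 2 = 190

190


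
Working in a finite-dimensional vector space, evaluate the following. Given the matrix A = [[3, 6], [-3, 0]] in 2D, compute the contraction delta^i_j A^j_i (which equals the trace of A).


The contraction (trace) of a rank-2 tensor is the sum of its diagonal elements.
Diagonal entries: A[1,1] = 3, A[2,2] = 0
Tr(A) = 3 + 0 = 3

3


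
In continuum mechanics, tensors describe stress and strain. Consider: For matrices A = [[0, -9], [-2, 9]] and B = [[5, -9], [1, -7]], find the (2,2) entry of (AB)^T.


(AB)^T_{ij} = (AB)_{ji} = sum_k A_{jk} B_{ki}.
For i=2, j=2 we need (AB)_{22}:
A_{21} * B_{12} = -2 * -9 = 18
A_{22} * B_{22} = 9 * -7 = -63
Sum = 18 + -63 = -45

-45


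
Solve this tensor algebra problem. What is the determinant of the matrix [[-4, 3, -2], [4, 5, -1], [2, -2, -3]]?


Expanding along the first row, det(A) = a11*M_11 - a12*M_12 + a13*M_13, where M_1j is the (1,j) minor.
Minor M_11 = 5*-3 - -1*-2 = -17
Minor M_12 = 4*-3 - -1*2 = -10
Minor M_13 = 4*-2 - 5*2 = -18
det = -4*(-17) - 3*(-10) + -2*(-18)
    = 68 - -30 + 36
    = 134

134


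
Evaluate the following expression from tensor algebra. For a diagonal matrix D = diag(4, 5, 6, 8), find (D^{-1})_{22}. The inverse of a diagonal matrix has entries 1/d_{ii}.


For a diagonal matrix, the inverse has entries (D^{-1})_{ii} = 1/d_{ii}.
The diagonal entries are: d_{11} = 4, d_{22} = 5, d_{33} = 6, d_{44} = 8
We need (D^{-1})_{22} = 1/d_{22} = 1/5 = 1/5

1/5


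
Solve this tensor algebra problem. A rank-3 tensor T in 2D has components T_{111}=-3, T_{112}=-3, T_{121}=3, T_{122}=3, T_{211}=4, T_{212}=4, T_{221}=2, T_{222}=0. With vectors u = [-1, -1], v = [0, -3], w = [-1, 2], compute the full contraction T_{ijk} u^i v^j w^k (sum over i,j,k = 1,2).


S = sum over i,j,k of T_{ijk} u_i v_j w_k. Expanding all 8 terms:
T_{111}*u_1*v_1*w_1 = -3*-1*0*-1 = 0  (running total: 0)
T_{112}*u_1*v_1*w_2 = -3*-1*0*2 = 0  (running total: 0)
T_{121}*u_1*v_2*w_1 = 3*-1*-3*-1 = -9  (running total: -9)
T_{122}*u_1*v_2*w_2 = 3*-1*-3*2 = 18  (running total: 9)
T_{211}*u_2*v_1*w_1 = 4*-1*0*-1 = 0  (running total: 9)
T_{212}*u_2*v_1*w_2 = 4*-1*0*2 = 0  (running total: 9)
T_{221}*u_2*v_2*w_1 = 2*-1*-3*-1 = -6  (running total: 3)
T_{222}*u_2*v_2*w_2 = 0*-1*-3*2 = 0  (running total: 3)
S = 3

3


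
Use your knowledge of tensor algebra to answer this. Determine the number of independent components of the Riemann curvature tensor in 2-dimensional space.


The Riemann tensor in d dimensions has d^2(d^2 - 1)/12 independent components.
d = 2, so d^2 = 4
d^2 - 1 = 3
d^2(d^2 - 1) = 4 * 3 = 12
Divide by 12: 12 / 12 = 1

1


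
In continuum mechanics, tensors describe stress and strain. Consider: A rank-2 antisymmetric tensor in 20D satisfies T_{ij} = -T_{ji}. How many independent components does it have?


An antisymmetric rank-2 tensor satisfies A_{ij} = -A_{ji}, so diagonal entries are zero.
The independent components are the upper-triangular entries: C(n, 2) = n(n-1)/2.
n = 20
C(20, 2) = 20 * 19 / 2 = 380 / 2 = 190

190


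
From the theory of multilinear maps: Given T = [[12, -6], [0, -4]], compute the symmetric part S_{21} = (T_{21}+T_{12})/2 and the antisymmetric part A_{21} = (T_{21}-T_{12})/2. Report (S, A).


T_{21} = 0
T_{12} = -6
S_{21} = (0 + -6)/2 = -6/2 = -3
A_{21} = (0 - -6)/2 = 6/2 = 3
Check: S + A = -3 + 3 = 0 = T_{21}.

(-3, 3)


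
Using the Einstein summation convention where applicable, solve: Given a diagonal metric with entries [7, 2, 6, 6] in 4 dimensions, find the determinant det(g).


For a diagonal metric, the determinant is the product of diagonal entries.
Diagonal entries: 7, 2, 6, 6
det(g) = 7 * 2 * 6 * 6 = 504

504


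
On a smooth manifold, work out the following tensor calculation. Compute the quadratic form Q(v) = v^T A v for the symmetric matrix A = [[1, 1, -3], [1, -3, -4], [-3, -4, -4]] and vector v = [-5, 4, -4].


First compute Av:
(Av)_1 = 1*-5 + 1*4 + -3*-4 = 11
(Av)_2 = 1*-5 + -3*4 + -4*-4 = -1
(Av)_3 = -3*-5 + -4*4 + -4*-4 = 15
Av = [11, -1, 15]
Then v^T (Av) = -5*11 + 4*-1 + -4*15
= -55 + -4 + -60 = -119

-119


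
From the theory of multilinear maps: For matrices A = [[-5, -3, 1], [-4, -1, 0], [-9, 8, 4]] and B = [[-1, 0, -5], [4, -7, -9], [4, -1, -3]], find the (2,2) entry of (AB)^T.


(AB)^T_{ij} = (AB)_{ji} = sum_k A_{jk} B_{ki}.
For i=2, j=2 we need (AB)_{22}:
A_{21} * B_{12} = -4 * 0 = 0
A_{22} * B_{22} = -1 * -7 = 7
A_{23} * B_{32} = 0 * -1 = 0
Sum = 0 + 7 + 0 = 7

7


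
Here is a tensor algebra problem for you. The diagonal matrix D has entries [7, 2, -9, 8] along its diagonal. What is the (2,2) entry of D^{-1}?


For a diagonal matrix, the inverse has entries (D^{-1})_{ii} = 1/d_{ii}.
The diagonal entries are: d_{11} = 7, d_{22} = 2, d_{33} = -9, d_{44} = 8
We need (D^{-1})_{22} = 1/d_{22} = 1/2 = 1/2

1/2


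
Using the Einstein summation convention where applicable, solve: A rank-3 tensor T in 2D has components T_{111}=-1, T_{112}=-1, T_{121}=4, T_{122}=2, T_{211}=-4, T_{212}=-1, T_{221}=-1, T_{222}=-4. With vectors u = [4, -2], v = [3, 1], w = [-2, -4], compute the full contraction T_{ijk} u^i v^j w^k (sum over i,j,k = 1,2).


S = sum over i,j,k of T_{ijk} u_i v_j w_k. Expanding all 8 terms:
T_{111}*u_1*v_1*w_1 = -1*4*3*-2 = 24  (running total: 24)
T_{112}*u_1*v_1*w_2 = -1*4*3*-4 = 48  (running total: 72)
T_{121}*u_1*v_2*w_1 = 4*4*1*-2 = -32  (running total: 40)
T_{122}*u_1*v_2*w_2 = 2*4*1*-4 = -32  (running total: 8)
T_{211}*u_2*v_1*w_1 = -4*-2*3*-2 = -48  (running total: -40)
T_{212}*u_2*v_1*w_2 = -1*-2*3*-4 = -24  (running total: -64)
T_{221}*u_2*v_2*w_1 = -1*-2*1*-2 = -4  (running total: -68)
T_{222}*u_2*v_2*w_2 = -4*-2*1*-4 = -32  (running total: -100)
S = -100

-100


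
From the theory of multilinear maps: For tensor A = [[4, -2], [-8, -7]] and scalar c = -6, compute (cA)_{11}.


Scalar multiplication: (cA)_{ij} = c * A_{ij}.
c = -6
A_{11} = 4
(cA)_{11} = -6 * 4 = -24

-24


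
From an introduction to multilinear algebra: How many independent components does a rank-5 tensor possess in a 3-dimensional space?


The number of components of a rank-r tensor in d dimensions is d^r.
Here d = 3 and r = 5.
3^5 = 243

243


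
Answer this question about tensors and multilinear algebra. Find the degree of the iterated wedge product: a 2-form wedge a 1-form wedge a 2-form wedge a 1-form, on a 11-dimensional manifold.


The degree of a wedge product is the sum of the degrees of the individual forms.
Degrees: 2, 1, 2, 1
Total degree = 2 + 1 + 2 + 1 = 6

6


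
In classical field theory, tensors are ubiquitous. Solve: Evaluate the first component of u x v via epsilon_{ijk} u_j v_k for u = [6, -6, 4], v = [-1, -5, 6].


(u x v)_1 = sum_{j,k} epsilon_{1jk} u_j v_k. Only permutations of (1,2,3) contribute; the two non-zero terms are:
eps_{123} u_2 v_3 = 1 * -6 * 6 = -36
eps_{132} u_3 v_2 = -1 * 4 * -5 = 20
(u x v)_1 = -16

-16


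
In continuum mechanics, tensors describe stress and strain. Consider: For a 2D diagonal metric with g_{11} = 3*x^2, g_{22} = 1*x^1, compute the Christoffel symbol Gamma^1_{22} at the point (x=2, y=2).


For a diagonal metric, Gamma^k_{ij} = (1/2) g^{kk} (dg_{ik}/dx_j + dg_{jk}/dx_i - dg_{ij}/dx_k).
The metric is diagonal, so g_{ab} = 0 for a != b.
At the given point: g_{11} = 12, g_{22} = 2
g^{11} = 1/12
dg_{21}/dx_2 = 0 (off-diagonal)
dg_{21}/dx_2 = 0 (off-diagonal)
dg_{22}/dx_1 = dg_{22}/dx_1 = 1
Numerator = 0 + 0 - 1 = -1
Gamma^1_{22} = -1 / (2 * 12) = -1/24

-1/24


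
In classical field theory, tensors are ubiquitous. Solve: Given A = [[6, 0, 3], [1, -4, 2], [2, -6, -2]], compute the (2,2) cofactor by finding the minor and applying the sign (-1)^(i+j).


To find cofactor C_{22}, delete row 2 and column 2.
The resulting 2x2 submatrix is: [[6, 3], [2, -2]]
Minor M_{22} = 6*-2 - 3*2
  = -12 - 6 = -18
Sign = (-1)^(2+2) = (-1)^4 = 1
Cofactor C_{22} = 1 * -18 = -18

-18


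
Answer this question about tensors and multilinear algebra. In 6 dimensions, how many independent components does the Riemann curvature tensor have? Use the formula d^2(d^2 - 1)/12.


The Riemann tensor in d dimensions has d^2(d^2 - 1)/12 independent components.
d = 6, so d^2 = 36
d^2 - 1 = 35
d^2(d^2 - 1) = 36 * 35 = 1260
Divide by 12: 1260 / 12 = 105

105


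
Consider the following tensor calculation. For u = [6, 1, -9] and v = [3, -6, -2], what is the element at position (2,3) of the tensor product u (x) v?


The outer product entry T_{ij} = u_i * v_j.
We need i=2, j=3.
u_2 = 1, v_3 = -2
T_{2,3} = 1 * -2 = -2

-2


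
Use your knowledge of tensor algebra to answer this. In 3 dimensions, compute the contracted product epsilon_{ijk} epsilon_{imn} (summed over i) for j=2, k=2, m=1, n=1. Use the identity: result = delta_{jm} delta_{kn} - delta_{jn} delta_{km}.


Using the identity: epsilon_{ijk} epsilon_{imn} = delta_{jm} delta_{kn} - delta_{jn} delta_{km}.
delta_{21} = 0
delta_{21} = 0
delta_{21} = 0
delta_{21} = 0
Result = 0 * 0 - 0 * 0 = 0 - 0 = 0

0


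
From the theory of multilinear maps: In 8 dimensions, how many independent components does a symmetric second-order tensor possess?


A symmetric rank-2 tensor in d dimensions has d(d+1)/2 independent components.
d = 8
d(d+1)/2 = 8 * 9 / 2 = 72 / 2 = 36

36


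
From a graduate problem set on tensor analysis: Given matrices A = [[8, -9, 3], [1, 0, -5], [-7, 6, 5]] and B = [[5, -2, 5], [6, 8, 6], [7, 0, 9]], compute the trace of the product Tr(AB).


Tr(AB) = sum_i (AB)_{ii} where (AB)_{ii} = sum_k A_{ik} B_{ki}.
(AB)_{11} = 8*5 + -9*6 + 3*7 = 7
(AB)_{22} = 1*-2 + 0*8 + -5*0 = -2
(AB)_{33} = -7*5 + 6*6 + 5*9 = 46
Tr(AB) = 7 + -2 + 46 = 51

51


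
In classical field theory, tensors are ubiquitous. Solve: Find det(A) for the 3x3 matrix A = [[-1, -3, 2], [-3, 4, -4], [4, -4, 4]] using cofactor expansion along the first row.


Expanding along the first row, det(A) = a11*M_11 - a12*M_12 + a13*M_13, where M_1j is the (1,j) minor.
Minor M_11 = 4*4 - -4*-4 = 0
Minor M_12 = -3*4 - -4*4 = 4
Minor M_13 = -3*-4 - 4*4 = -4
det = -1*(0) - -3*(4) + 2*(-4)
    = 0 - -12 + -8
    = 4

4


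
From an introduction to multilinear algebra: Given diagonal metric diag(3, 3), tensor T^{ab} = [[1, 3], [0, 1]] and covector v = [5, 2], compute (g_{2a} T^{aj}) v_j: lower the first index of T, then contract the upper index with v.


Step 1: lower the first index. For a diagonal metric, g_{ia} T^{aj} = g_{ii} T^{ij} (no sum on i).
g_{22} = 3
S_2{}^1 = 3 * T^{21} = 3 * 0 = 0
S_2{}^2 = 3 * T^{22} = 3 * 1 = 3
Step 2: contract S_2{}^j with v_j.
S_2{}^1 * v_1 = 0 * 5 = 0
S_2{}^2 * v_2 = 3 * 2 = 6
Result = 0 + 6 = 6

6


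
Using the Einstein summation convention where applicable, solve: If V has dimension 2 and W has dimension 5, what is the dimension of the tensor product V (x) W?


The dimension of a tensor product is the product of dimensions.
dim(V) = 2, dim(W) = 5
dim(V (x) W) = 2 * 5 = 10

10


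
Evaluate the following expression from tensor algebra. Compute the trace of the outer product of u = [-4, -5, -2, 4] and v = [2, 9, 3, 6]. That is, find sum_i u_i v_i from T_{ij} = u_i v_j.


The outer product gives T_{ij} = u_i v_j.
The trace (contraction) is Tr(T) = sum_i T_{ii} = sum_i u_i v_i.
Diagonal entries:
T_{11} = u_1 * v_1 = -4 * 2 = -8
T_{22} = u_2 * v_2 = -5 * 9 = -45
T_{33} = u_3 * v_3 = -2 * 3 = -6
T_{44} = u_4 * v_4 = 4 * 6 = 24
Tr(T) = -8 + -45 + -6 + 24 = -35

-35


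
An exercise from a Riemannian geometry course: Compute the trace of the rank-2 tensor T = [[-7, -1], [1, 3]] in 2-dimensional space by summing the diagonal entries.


The contraction (trace) of a rank-2 tensor is the sum of its diagonal elements.
Diagonal entries: A[1,1] = -7, A[2,2] = 3
Tr(A) = -7 + 3 = -4

-4


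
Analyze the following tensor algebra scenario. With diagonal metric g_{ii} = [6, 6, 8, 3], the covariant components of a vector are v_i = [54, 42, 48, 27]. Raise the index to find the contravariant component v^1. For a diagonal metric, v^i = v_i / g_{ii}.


To raise an index with a diagonal metric: v^i = v_i / g_{ii}.
For index 1: v_1 = 54, g_{11} = 6
v^1 = 54 / 6 = 9

9


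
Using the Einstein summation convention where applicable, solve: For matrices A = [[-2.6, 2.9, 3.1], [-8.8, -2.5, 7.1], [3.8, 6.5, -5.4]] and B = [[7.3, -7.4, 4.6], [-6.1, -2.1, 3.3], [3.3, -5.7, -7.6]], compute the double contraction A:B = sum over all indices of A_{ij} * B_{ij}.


A:B = sum over all i,j of A_{ij} * B_{ij}.
Row 1: -2.6*7.3=-18.98, 2.9*-7.4=-21.46, 3.1*4.6=14.26 => row sum = -26.18
Row 2: -8.8*-6.1=53.68, -2.5*-2.1=5.25, 7.1*3.3=23.43 => row sum = 82.36
Row 3: 3.8*3.3=12.54, 6.5*-5.7=-37.05, -5.4*-7.6=41.04 => row sum = 16.53
Total = -26.18 + 82.36 + 16.53 = 72.71

72.71


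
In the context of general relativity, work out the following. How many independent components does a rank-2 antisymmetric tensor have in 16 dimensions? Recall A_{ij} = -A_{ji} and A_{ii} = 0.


An antisymmetric rank-2 tensor satisfies A_{ij} = -A_{ji}, so diagonal entries are zero.
The independent components are the upper-triangular entries: C(n, 2) = n(n-1)/2.
n = 16
C(16, 2) = 16 * 15 / 2 = 240 / 2 = 120

120


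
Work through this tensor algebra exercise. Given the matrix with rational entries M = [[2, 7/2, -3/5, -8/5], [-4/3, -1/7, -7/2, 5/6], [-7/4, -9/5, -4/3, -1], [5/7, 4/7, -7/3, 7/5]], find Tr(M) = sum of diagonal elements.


The trace is the sum of diagonal entries.
Diagonal: M[1,1] = 2, M[2,2] = -1/7, M[3,3] = -4/3, M[4,4] = 7/5
Tr(M) = 2 + -1/7 + -4/3 + 7/5
Computing step by step:
After adding M[1,1]: 2
After adding M[2,2]: 13/7
After adding M[3,3]: 11/21
After adding M[4,4]: 202/105
Tr(M) = 202/105

202/105


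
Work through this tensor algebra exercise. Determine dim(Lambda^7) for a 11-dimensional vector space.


The dimension of the space of p-forms on an n-dimensional space is C(n, p).
n = 11, p = 7
C(11, 7) = 11! / (7! * 4!) = 330

330


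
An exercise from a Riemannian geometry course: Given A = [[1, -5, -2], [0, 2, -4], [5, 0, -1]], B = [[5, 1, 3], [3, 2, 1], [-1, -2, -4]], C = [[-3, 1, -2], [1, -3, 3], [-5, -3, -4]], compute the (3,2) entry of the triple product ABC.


(ABC)_{32} = sum_m (AB)_{3m} C_{m2}. First compute row 3 of AB.
(AB)_{31} = 5*5 + 0*3 + -1*-1 = 26
(AB)_{32} = 5*1 + 0*2 + -1*-2 = 7
(AB)_{33} = 5*3 + 0*1 + -1*-4 = 19
Now contract with column 2 of C:
(AB)_{31} * C_{12} = 26 * 1 = 26
(AB)_{32} * C_{22} = 7 * -3 = -21
(AB)_{33} * C_{32} = 19 * -3 = -57
(ABC)_{32} = 26 + -21 + -57 = -52

-52


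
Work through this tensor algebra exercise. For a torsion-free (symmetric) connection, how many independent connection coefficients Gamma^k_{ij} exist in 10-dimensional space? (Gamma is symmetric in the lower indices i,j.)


Christoffel symbols Gamma^k_{ij} are symmetric in i,j, so there are d * d(d+1)/2 independent symbols.
d = 10
d(d+1)/2 = 10 * 11 / 2 = 55
Total = 10 * 55 = 550

550


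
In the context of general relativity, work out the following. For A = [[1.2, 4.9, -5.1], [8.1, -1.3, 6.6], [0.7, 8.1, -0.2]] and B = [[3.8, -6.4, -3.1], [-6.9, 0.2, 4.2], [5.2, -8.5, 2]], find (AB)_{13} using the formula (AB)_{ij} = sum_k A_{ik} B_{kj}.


(AB)_{ij} = sum_k A_{ik} B_{kj}.
For i=1, j=3:
A_{11} * B_{13} = 1.2 * -3.1 = -3.72
A_{12} * B_{23} = 4.9 * 4.2 = 20.58
A_{13} * B_{33} = -5.1 * 2 = -10.2
Sum = -3.72 + 20.58 + -10.2 = 6.66

6.66


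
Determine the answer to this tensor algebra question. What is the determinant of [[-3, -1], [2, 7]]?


For a 2x2 matrix [[a, b], [c, d]], det = a*d - b*c.
a = -3, b = -1, c = 2, d = 7
a*d = -3 * 7 = -21
b*c = -1 * 2 = -2
det = -21 - -2 = -19

-19


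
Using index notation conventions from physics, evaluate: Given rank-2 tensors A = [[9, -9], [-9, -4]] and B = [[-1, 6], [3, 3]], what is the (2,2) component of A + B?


Tensor addition is component-wise: (A + B)_{ij} = A_{ij} + B_{ij}.
A_{22} = -4
B_{22} = 3
(A + B)_{22} = -4 + 3 = -1

-1


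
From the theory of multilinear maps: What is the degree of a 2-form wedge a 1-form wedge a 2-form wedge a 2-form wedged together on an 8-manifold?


The degree of a wedge product is the sum of the degrees of the individual forms.
Degrees: 2, 1, 2, 2
Total degree = 2 + 1 + 2 + 2 = 7

7


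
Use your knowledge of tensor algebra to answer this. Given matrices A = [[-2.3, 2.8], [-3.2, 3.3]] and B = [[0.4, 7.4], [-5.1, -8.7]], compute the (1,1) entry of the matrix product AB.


(AB)_{ij} = sum_k A_{ik} B_{kj}.
For i=1, j=1:
A_{11} * B_{11} = -2.3 * 0.4 = -0.92
A_{12} * B_{21} = 2.8 * -5.1 = -14.28
Sum = -0.92 + -14.28 = -15.2

-15.2


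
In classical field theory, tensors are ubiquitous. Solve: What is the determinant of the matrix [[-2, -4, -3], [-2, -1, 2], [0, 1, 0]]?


Expanding along the first row, det(A) = a11*M_11 - a12*M_12 + a13*M_13, where M_1j is the (1,j) minor.
Minor M_11 = -1*0 - 2*1 = -2
Minor M_12 = -2*0 - 2*0 = 0
Minor M_13 = -2*1 - -1*0 = -2
det = -2*(-2) - -4*(0) + -3*(-2)
    = 4 - 0 + 6
    = 10

10


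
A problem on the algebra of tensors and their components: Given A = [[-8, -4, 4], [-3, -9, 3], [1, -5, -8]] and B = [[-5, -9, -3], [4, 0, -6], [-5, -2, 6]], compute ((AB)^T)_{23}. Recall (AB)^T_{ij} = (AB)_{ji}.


(AB)^T_{ij} = (AB)_{ji} = sum_k A_{jk} B_{ki}.
For i=2, j=3 we need (AB)_{32}:
A_{31} * B_{12} = 1 * -9 = -9
A_{32} * B_{22} = -5 * 0 = 0
A_{33} * B_{32} = -8 * -2 = 16
Sum = -9 + 0 + 16 = 7

7


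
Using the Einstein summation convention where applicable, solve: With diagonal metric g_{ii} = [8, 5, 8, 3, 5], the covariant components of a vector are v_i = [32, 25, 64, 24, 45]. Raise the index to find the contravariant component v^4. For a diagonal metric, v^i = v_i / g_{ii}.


To raise an index with a diagonal metric: v^i = v_i / g_{ii}.
For index 4: v_4 = 24, g_{44} = 3
v^4 = 24 / 3 = 8

8


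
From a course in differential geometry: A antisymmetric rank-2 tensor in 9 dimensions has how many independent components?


A antisymmetric rank-2 tensor in d dimensions has d(d-1)/2 independent components.
d = 9
d(d-1)/2 = 9 * 8 / 2 = 72 / 2 = 36

36


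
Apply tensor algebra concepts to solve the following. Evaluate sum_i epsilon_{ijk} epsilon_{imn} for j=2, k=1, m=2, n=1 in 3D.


Using the identity: epsilon_{ijk} epsilon_{imn} = delta_{jm} delta_{kn} - delta_{jn} delta_{km}.
delta_{22} = 1
delta_{11} = 1
delta_{21} = 0
delta_{12} = 0
Result = 1 * 1 - 0 * 0 = 1 - 0 = 1

1


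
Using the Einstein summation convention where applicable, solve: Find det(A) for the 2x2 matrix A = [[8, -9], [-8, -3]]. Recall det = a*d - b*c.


For a 2x2 matrix [[a, b], [c, d]], det = a*d - b*c.
a = 8, b = -9, c = -8, d = -3
a*d = 8 * -3 = -24
b*c = -9 * -8 = 72
det = -24 - 72 = -96

-96


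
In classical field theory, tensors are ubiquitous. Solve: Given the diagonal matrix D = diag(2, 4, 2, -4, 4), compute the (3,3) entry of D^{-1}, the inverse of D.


For a diagonal matrix, the inverse has entries (D^{-1})_{ii} = 1/d_{ii}.
The diagonal entries are: d_{11} = 2, d_{22} = 4, d_{33} = 2, d_{44} = -4, d_{55} = 4
We need (D^{-1})_{33} = 1/d_{33} = 1/2 = 1/2

1/2


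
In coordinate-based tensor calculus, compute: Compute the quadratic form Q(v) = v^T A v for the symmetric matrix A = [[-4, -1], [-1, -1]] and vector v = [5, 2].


First compute Av:
(Av)_1 = -4*5 + -1*2 = -22
(Av)_2 = -1*5 + -1*2 = -7
Av = [-22, -7]
Then v^T (Av) = 5*-22 + 2*-7
= -110 + -14 = -124

-124


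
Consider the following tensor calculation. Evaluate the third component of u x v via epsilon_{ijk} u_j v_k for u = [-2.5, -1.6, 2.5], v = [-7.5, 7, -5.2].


(u x v)_3 = sum_{j,k} epsilon_{3jk} u_j v_k. Only permutations of (1,2,3) contribute; the two non-zero terms are:
eps_{312} u_1 v_2 = 1 * -2.5 * 7 = -17.5
eps_{321} u_2 v_1 = -1 * -1.6 * -7.5 = -12
(u x v)_3 = -29.5

-29.5


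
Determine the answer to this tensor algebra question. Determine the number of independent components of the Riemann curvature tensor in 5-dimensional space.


The Riemann tensor in d dimensions has d^2(d^2 - 1)/12 independent components.
d = 5, so d^2 = 25
d^2 - 1 = 24
d^2(d^2 - 1) = 25 * 24 = 600
Divide by 12: 600 / 12 = 50

50


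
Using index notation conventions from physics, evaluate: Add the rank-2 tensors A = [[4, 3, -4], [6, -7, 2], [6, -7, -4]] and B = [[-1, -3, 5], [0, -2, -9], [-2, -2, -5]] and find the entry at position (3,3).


Tensor addition is component-wise: (A + B)_{ij} = A_{ij} + B_{ij}.
A_{33} = -4
B_{33} = -5
(A + B)_{33} = -4 + -5 = -9

-9


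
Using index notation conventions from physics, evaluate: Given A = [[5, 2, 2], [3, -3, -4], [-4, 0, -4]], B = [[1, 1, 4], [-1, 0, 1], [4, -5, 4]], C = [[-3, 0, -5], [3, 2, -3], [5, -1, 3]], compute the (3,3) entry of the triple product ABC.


(ABC)_{33} = sum_m (AB)_{3m} C_{m3}. First compute row 3 of AB.
(AB)_{31} = -4*1 + 0*-1 + -4*4 = -20
(AB)_{32} = -4*1 + 0*0 + -4*-5 = 16
(AB)_{33} = -4*4 + 0*1 + -4*4 = -32
Now contract with column 3 of C:
(AB)_{31} * C_{13} = -20 * -5 = 100
(AB)_{32} * C_{23} = 16 * -3 = -48
(AB)_{33} * C_{33} = -32 * 3 = -96
(ABC)_{33} = 100 + -48 + -96 = -44

-44


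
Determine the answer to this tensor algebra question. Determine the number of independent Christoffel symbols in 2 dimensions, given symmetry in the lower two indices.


Christoffel symbols Gamma^k_{ij} are symmetric in i,j, so there are d * d(d+1)/2 independent symbols.
d = 2
d(d+1)/2 = 2 * 3 / 2 = 3
Total = 2 * 3 = 6

6


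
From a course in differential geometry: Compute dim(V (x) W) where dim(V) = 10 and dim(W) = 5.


The dimension of a tensor product is the product of dimensions.
dim(V) = 10, dim(W) = 5
dim(V (x) W) = 10 * 5 = 50

50


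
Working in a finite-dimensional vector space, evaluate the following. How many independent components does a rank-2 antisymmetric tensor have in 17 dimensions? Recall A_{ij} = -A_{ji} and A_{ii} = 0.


An antisymmetric rank-2 tensor satisfies A_{ij} = -A_{ji}, so diagonal entries are zero.
The independent components are the upper-triangular entries: C(n, 2) = n(n-1)/2.
n = 17
C(17, 2) = 17 * 16 / 2 = 272 / 2 = 136

136


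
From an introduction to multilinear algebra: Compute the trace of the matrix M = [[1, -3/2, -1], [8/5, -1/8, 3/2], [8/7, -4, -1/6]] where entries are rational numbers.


The trace is the sum of diagonal entries.
Diagonal: M[1,1] = 1, M[2,2] = -1/8, M[3,3] = -1/6
Tr(M) = 1 + -1/8 + -1/6
Computing step by step:
After adding M[1,1]: 1
After adding M[2,2]: 7/8
After adding M[3,3]: 17/24
Tr(M) = 17/24

17/24


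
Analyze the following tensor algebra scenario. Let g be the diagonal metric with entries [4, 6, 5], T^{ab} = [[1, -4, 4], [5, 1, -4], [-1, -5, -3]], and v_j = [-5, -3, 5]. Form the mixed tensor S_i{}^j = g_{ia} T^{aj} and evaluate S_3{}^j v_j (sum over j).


Step 1: lower the first index. For a diagonal metric, g_{ia} T^{aj} = g_{ii} T^{ij} (no sum on i).
g_{33} = 5
S_3{}^1 = 5 * T^{31} = 5 * -1 = -5
S_3{}^2 = 5 * T^{32} = 5 * -5 = -25
S_3{}^3 = 5 * T^{33} = 5 * -3 = -15
Step 2: contract S_3{}^j with v_j.
S_3{}^1 * v_1 = -5 * -5 = 25
S_3{}^2 * v_2 = -25 * -3 = 75
S_3{}^3 * v_3 = -15 * 5 = -75
Result = 25 + 75 + -75 = 25

25


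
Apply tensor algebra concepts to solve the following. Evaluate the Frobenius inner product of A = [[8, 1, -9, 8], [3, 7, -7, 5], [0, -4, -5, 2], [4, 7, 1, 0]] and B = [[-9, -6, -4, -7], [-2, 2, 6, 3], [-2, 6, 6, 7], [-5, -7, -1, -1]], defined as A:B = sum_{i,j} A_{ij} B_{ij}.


A:B = sum over all i,j of A_{ij} * B_{ij}.
Row 1: 8*-9=-72, 1*-6=-6, -9*-4=36, 8*-7=-56 => row sum = -98
Row 2: 3*-2=-6, 7*2=14, -7*6=-42, 5*3=15 => row sum = -19
Row 3: 0*-2=0, -4*6=-24, -5*6=-30, 2*7=14 => row sum = -40
Row 4: 4*-5=-20, 7*-7=-49, 1*-1=-1, 0*-1=0 => row sum = -70
Total = -98 + -19 + -40 + -70 = -227

-227


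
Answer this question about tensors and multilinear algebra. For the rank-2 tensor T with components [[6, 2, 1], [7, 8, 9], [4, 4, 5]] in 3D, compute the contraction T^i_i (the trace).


The contraction (trace) of a rank-2 tensor is the sum of its diagonal elements.
Diagonal entries: A[1,1] = 6, A[2,2] = 8, A[3,3] = 5
Tr(A) = 6 + 8 + 5 = 19

19


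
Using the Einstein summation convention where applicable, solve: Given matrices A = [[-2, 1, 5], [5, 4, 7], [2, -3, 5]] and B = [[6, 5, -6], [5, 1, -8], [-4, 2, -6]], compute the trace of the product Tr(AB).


Tr(AB) = sum_i (AB)_{ii} where (AB)_{ii} = sum_k A_{ik} B_{ki}.
(AB)_{11} = -2*6 + 1*5 + 5*-4 = -27
(AB)_{22} = 5*5 + 4*1 + 7*2 = 43
(AB)_{33} = 2*-6 + -3*-8 + 5*-6 = -18
Tr(AB) = -27 + 43 + -18 = -2

-2


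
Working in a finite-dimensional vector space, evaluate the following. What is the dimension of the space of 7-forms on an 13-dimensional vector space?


The dimension of the space of p-forms on an n-dimensional space is C(n, p).
n = 13, p = 7
C(13, 7) = 13! / (7! * 6!) = 1716

1716


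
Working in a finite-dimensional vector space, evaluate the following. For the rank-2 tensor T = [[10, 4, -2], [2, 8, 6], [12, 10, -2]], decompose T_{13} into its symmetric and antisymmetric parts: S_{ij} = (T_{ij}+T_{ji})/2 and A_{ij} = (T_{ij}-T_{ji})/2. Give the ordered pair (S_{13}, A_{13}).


T_{13} = -2
T_{31} = 12
S_{13} = (-2 + 12)/2 = 10/2 = 5
A_{13} = (-2 - 12)/2 = -14/2 = -7
Check: S + A = 5 + -7 = -2 = T_{13}.

(5, -7)


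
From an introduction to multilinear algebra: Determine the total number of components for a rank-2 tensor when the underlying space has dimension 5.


The number of components of a rank-r tensor in d dimensions is d^r.
Here d = 5 and r = 2.
5^2 = 25

25


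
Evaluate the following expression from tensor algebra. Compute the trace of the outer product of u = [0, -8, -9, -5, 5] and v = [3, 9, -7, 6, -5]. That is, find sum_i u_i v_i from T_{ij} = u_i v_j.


The outer product gives T_{ij} = u_i v_j.
The trace (contraction) is Tr(T) = sum_i T_{ii} = sum_i u_i v_i.
Diagonal entries:
T_{11} = u_1 * v_1 = 0 * 3 = 0
T_{22} = u_2 * v_2 = -8 * 9 = -72
T_{33} = u_3 * v_3 = -9 * -7 = 63
T_{44} = u_4 * v_4 = -5 * 6 = -30
T_{55} = u_5 * v_5 = 5 * -5 = -25
Tr(T) = 0 + -72 + 63 + -30 + -25 = -64

-64


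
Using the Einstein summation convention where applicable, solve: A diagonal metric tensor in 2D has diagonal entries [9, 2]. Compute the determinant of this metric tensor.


For a diagonal metric, the determinant is the product of diagonal entries.
Diagonal entries: 9, 2
det(g) = 9 * 2 = 18

18


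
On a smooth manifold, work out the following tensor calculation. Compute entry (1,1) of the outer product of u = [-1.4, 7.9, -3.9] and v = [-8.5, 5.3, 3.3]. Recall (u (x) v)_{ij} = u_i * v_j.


The outer product entry T_{ij} = u_i * v_j.
We need i=1, j=1.
u_1 = -1.4, v_1 = -8.5
T_{1,1} = -1.4 * -8.5 = 11.9

11.9


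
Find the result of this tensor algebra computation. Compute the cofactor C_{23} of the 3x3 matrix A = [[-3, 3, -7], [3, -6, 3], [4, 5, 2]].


To find cofactor C_{23}, delete row 2 and column 3.
The resulting 2x2 submatrix is: [[-3, 3], [4, 5]]
Minor M_{23} = -3*5 - 3*4
  = -15 - 12 = -27
Sign = (-1)^(2+3) = (-1)^5 = -1
Cofactor C_{23} = -1 * -27 = 27

27


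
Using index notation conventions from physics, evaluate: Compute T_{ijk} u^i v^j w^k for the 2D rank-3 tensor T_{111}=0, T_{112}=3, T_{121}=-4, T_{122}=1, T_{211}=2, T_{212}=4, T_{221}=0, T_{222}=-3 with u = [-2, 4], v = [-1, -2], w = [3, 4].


S = sum over i,j,k of T_{ijk} u_i v_j w_k. Expanding all 8 terms:
T_{111}*u_1*v_1*w_1 = 0*-2*-1*3 = 0  (running total: 0)
T_{112}*u_1*v_1*w_2 = 3*-2*-1*4 = 24  (running total: 24)
T_{121}*u_1*v_2*w_1 = -4*-2*-2*3 = -48  (running total: -24)
T_{122}*u_1*v_2*w_2 = 1*-2*-2*4 = 16  (running total: -8)
T_{211}*u_2*v_1*w_1 = 2*4*-1*3 = -24  (running total: -32)
T_{212}*u_2*v_1*w_2 = 4*4*-1*4 = -64  (running total: -96)
T_{221}*u_2*v_2*w_1 = 0*4*-2*3 = 0  (running total: -96)
T_{222}*u_2*v_2*w_2 = -3*4*-2*4 = 96  (running total: 0)
S = 0

0


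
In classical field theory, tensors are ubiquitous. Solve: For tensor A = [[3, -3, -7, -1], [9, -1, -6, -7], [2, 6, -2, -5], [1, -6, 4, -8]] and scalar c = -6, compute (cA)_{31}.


Scalar multiplication: (cA)_{ij} = c * A_{ij}.
c = -6
A_{31} = 2
(cA)_{31} = -6 * 2 = -12

-12


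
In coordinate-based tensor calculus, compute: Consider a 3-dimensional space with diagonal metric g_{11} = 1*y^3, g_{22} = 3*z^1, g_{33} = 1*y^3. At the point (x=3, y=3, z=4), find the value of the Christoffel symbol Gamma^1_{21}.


For a diagonal metric, Gamma^k_{ij} = (1/2) g^{kk} (dg_{ik}/dx_j + dg_{jk}/dx_i - dg_{ij}/dx_k).
The metric is diagonal, so g_{ab} = 0 for a != b.
At the given point: g_{11} = 27, g_{22} = 12, g_{33} = 27
g^{11} = 1/27
dg_{21}/dx_1 = 0 (off-diagonal)
dg_{11}/dx_2 = dg_{11}/dx_2 = 27
dg_{21}/dx_1 = 0 (off-diagonal)
Numerator = 0 + 27 - 0 = 27
Gamma^1_{21} = 27 / (2 * 27) = 1/2

1/2


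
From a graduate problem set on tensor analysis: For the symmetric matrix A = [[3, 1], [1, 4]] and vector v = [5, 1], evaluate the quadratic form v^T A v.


First compute Av:
(Av)_1 = 3*5 + 1*1 = 16
(Av)_2 = 1*5 + 4*1 = 9
Av = [16, 9]
Then v^T (Av) = 5*16 + 1*9
= 80 + 9 = 89

89


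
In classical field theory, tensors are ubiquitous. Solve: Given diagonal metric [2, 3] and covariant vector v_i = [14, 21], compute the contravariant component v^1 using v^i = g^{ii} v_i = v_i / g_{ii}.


To raise an index with a diagonal metric: v^i = v_i / g_{ii}.
For index 1: v_1 = 14, g_{11} = 2
v^1 = 14 / 2 = 7

7


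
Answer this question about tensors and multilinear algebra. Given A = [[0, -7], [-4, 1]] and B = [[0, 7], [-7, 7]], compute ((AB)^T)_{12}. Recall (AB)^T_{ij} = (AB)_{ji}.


(AB)^T_{ij} = (AB)_{ji} = sum_k A_{jk} B_{ki}.
For i=1, j=2 we need (AB)_{21}:
A_{21} * B_{11} = -4 * 0 = 0
A_{22} * B_{21} = 1 * -7 = -7
Sum = 0 + -7 = -7

-7


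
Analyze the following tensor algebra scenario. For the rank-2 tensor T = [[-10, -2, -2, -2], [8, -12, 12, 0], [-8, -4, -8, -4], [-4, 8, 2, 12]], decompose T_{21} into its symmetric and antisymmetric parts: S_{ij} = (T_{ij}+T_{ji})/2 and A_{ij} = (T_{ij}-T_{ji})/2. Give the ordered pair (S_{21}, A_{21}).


T_{21} = 8
T_{12} = -2
S_{21} = (8 + -2)/2 = 6/2 = 3
A_{21} = (8 - -2)/2 = 10/2 = 5
Check: S + A = 3 + 5 = 8 = T_{21}.

(3, 5)


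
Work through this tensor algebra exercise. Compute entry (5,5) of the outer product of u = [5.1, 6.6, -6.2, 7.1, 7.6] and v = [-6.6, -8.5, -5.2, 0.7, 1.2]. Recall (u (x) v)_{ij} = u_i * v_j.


The outer product entry T_{ij} = u_i * v_j.
We need i=5, j=5.
u_5 = 7.6, v_5 = 1.2
T_{5,5} = 7.6 * 1.2 = 9.12

9.12


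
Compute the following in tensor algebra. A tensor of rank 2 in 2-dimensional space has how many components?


The number of components of a rank-r tensor in d dimensions is d^r.
Here d = 2 and r = 2.
2^2 = 4

4


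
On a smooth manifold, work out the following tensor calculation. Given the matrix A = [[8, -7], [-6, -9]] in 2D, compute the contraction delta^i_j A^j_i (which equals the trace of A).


The contraction (trace) of a rank-2 tensor is the sum of its diagonal elements.
Diagonal entries: A[1,1] = 8, A[2,2] = -9
Tr(A) = 8 + -9 = -1

-1


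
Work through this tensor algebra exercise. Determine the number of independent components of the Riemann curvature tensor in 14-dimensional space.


The Riemann tensor in d dimensions has d^2(d^2 - 1)/12 independent components.
d = 14, so d^2 = 196
d^2 - 1 = 195
d^2(d^2 - 1) = 196 * 195 = 38220
Divide by 12: 38220 / 12 = 3185

3185


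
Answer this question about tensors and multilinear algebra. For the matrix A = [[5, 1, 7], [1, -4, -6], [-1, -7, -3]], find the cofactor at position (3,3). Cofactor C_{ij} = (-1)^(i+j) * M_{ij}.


To find cofactor C_{33}, delete row 3 and column 3.
The resulting 2x2 submatrix is: [[5, 1], [1, -4]]
Minor M_{33} = 5*-4 - 1*1
  = -20 - 1 = -21
Sign = (-1)^(3+3) = (-1)^6 = 1
Cofactor C_{33} = 1 * -21 = -21

-21


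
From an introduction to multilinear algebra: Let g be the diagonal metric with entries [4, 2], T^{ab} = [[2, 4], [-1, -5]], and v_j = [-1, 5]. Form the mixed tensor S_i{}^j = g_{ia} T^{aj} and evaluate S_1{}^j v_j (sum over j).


Step 1: lower the first index. For a diagonal metric, g_{ia} T^{aj} = g_{ii} T^{ij} (no sum on i).
g_{11} = 4
S_1{}^1 = 4 * T^{11} = 4 * 2 = 8
S_1{}^2 = 4 * T^{12} = 4 * 4 = 16
Step 2: contract S_1{}^j with v_j.
S_1{}^1 * v_1 = 8 * -1 = -8
S_1{}^2 * v_2 = 16 * 5 = 80
Result = -8 + 80 = 72

72


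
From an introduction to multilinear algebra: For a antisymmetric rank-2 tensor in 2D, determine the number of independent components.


A antisymmetric rank-2 tensor in d dimensions has d(d-1)/2 independent components.
d = 2
d(d-1)/2 = 2 * 1 / 2 = 2 / 2 = 1

1


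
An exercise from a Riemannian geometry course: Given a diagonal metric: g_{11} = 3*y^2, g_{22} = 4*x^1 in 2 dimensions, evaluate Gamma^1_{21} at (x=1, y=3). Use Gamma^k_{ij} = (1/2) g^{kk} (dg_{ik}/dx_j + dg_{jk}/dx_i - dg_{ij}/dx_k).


For a diagonal metric, Gamma^k_{ij} = (1/2) g^{kk} (dg_{ik}/dx_j + dg_{jk}/dx_i - dg_{ij}/dx_k).
The metric is diagonal, so g_{ab} = 0 for a != b.
At the given point: g_{11} = 27, g_{22} = 4
g^{11} = 1/27
dg_{21}/dx_1 = 0 (off-diagonal)
dg_{11}/dx_2 = dg_{11}/dx_2 = 18
dg_{21}/dx_1 = 0 (off-diagonal)
Numerator = 0 + 18 - 0 = 18
Gamma^1_{21} = 18 / (2 * 27) = 1/3

1/3


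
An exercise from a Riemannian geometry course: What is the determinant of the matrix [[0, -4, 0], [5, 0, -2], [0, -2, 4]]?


Expanding along the first row, det(A) = a11*M_11 - a12*M_12 + a13*M_13, where M_1j is the (1,j) minor.
Minor M_11 = 0*4 - -2*-2 = -4
Minor M_12 = 5*4 - -2*0 = 20
Minor M_13 = 5*-2 - 0*0 = -10
det = 0*(-4) - -4*(20) + 0*(-10)
    = 0 - -80 + 0
    = 80

80


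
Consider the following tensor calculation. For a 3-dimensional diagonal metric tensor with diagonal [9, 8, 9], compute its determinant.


For a diagonal metric, the determinant is the product of diagonal entries.
Diagonal entries: 9, 8, 9
det(g) = 9 * 8 * 9 = 648

648
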